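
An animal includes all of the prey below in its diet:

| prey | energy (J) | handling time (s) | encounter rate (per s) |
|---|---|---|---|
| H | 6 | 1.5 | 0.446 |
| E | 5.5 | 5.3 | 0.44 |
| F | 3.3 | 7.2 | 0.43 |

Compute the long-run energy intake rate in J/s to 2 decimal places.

0.92 J/s

R = (0.446×6 + 0.44×5.5 + 0.43×3.3) / (1 + 0.446×1.5 + 0.44×5.3 + 0.43×7.2) = 6.515/7.097 = 0.918 J/s.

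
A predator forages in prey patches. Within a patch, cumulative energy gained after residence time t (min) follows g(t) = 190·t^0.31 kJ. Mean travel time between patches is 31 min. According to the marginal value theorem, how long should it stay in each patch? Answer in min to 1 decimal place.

Maximise g(t)/(T+t): set derivative to zero → g'(t)(T+t) = g(t).
g'(t) = 0.31·190·t^-0.69. Setting 0.31·190·t^-0.69 = 190·t^0.31/(31+t) gives 0.31(31+t) = t, so 0.69·t = 0.31×31.
t* = 0.31×31/0.69 = 13.93 min.

13.9 min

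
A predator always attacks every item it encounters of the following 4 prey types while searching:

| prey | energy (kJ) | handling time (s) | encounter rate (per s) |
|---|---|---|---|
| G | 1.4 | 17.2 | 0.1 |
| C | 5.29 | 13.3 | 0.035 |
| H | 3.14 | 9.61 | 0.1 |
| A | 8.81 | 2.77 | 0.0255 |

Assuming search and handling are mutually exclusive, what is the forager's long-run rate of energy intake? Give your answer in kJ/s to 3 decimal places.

R = Σλ_iE_i / (1 + Σλ_ih_i)
Numerator: 0.1×1.4 + 0.035×5.29 + 0.1×3.14 + 0.0255×8.81 = 0.8638
Denominator: 1 + 0.1×17.2 + 0.035×13.3 + 0.1×9.61 + 0.0255×2.77 = 4.217
R = 0.8638/4.217 = 0.2048 kJ/s

0.205 kJ/s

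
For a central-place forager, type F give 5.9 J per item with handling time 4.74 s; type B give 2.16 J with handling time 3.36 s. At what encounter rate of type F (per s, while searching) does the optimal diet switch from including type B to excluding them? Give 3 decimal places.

At the threshold, the rate on type F alone equals the profitability of type B: λ·5.9/(1 + λ·4.74) = 2.16/3.36 = 0.6429.
Rearranging, λ(5.9 − 0.6429×4.74) = 0.6429, so λ = 0.6429/2.853 = 0.2253 per s.

0.225 per s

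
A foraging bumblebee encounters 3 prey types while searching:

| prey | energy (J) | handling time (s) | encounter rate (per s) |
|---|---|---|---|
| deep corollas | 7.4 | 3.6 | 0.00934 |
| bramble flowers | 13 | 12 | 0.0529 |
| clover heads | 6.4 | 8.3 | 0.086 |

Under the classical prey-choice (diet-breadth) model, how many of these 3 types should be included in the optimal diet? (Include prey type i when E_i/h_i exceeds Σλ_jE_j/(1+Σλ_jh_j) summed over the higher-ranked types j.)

Rank by E/h (J/s): deep corollas 2.06, bramble flowers 1.08, clover heads 0.771. Include each in turn until the next type's E/h falls below the running intake rate.
Rate on top 1: 0.06687. bramble flowers: 1.08 > 0.06687 → include.
Rate on top 2: 0.4536. clover heads: 0.771 > 0.4536 → include.
Optimal diet: deep corollas, bramble flowers, clover heads — 3 of 3 types.

3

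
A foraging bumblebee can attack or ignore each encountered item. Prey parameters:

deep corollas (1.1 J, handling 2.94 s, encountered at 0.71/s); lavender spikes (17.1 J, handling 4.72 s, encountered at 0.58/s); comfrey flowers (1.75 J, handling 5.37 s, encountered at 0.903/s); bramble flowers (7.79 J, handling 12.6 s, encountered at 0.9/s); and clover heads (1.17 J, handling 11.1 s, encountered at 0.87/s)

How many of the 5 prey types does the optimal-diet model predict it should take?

1

Profitabilities (E/h, J/s): lavender spikes 3.62, bramble flowers 0.618, deep corollas 0.374, comfrey flowers 0.326, clover heads 0.105. Add prey in this order while the next type's profitability exceeds the intake rate on those already taken.
Rate on top 1: 2.654. bramble flowers: 0.618 < 2.654 → exclude; stop.
Optimal diet: lavender spikes — 1 of 5 types.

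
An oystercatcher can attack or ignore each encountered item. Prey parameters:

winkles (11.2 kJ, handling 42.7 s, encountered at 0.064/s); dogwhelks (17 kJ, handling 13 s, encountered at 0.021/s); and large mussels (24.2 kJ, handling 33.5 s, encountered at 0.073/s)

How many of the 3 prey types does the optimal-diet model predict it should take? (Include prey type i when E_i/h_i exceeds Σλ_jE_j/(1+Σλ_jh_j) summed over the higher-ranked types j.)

2

E/h in descending order: dogwhelks 1.31, large mussels 0.722, winkles 0.262 kJ/s. The optimal diet is the largest prefix of this list for which every included type satisfies E_i/h_i > R on the types above it.
Rate on top 1: 0.2804. large mussels: 0.722 > 0.2804 → include.
Rate on top 2: 0.5711. winkles: 0.262 < 0.5711 → exclude; stop.
Optimal diet: dogwhelks, large mussels — 2 of 3 types.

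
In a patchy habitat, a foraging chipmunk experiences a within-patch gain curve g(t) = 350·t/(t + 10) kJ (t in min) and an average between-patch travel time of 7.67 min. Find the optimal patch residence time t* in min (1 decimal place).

Maximise g(t)/(T+t): set derivative to zero → g'(t)(T+t) = g(t).
g'(t) = 350·10/(t + 10)². Setting 350·10/(t+10)² = 350t/[(t+10)(7.67+t)] gives 10(7.67+t) = t(t+10), so t² = 10×7.67 = 76.7.
t* = √76.7 = 8.758 min.

8.8 min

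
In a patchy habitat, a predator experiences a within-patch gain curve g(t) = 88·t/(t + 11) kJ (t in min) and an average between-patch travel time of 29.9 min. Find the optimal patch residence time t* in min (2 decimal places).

Maximise g(t)/(T+t): set derivative to zero → g'(t)(T+t) = g(t).
g'(t) = 88·11/(t + 11)². Setting 88·11/(t+11)² = 88t/[(t+11)(29.9+t)] gives 11(29.9+t) = t(t+11), so t² = 11×29.9 = 328.9.
t* = √328.9 = 18.14 min.

18.14 min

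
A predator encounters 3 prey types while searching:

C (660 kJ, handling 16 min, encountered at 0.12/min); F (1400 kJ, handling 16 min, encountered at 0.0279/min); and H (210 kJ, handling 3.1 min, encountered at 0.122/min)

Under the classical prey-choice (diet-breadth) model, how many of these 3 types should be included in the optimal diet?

3

Rank by E/h (kJ/min): F 87.5, H 67.7, C 41.2. Include each in turn until the next type's E/h falls below the running intake rate.
Rate on top 1: 27. H: 67.7 > 27 → include.
Rate on top 2: 35.45. C: 41.2 > 35.45 → include.
Optimal diet: F, H, C — 3 of 3 types.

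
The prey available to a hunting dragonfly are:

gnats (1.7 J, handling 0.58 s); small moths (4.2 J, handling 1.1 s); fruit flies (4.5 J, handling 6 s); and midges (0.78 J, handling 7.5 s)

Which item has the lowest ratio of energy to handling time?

In descending order of E/h:
small moths: 4.2/1.1 = 3.82 J/s
gnats: 1.7/0.58 = 2.93 J/s
fruit flies: 4.5/6 = 0.75 J/s
midges: 0.78/7.5 = 0.104 J/s

midges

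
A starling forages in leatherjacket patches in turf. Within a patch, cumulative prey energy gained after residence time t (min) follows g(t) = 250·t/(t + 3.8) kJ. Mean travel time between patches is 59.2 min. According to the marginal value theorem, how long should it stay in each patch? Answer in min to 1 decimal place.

15.0 min

By the marginal value theorem, leave when the instantaneous gain rate g'(t) equals the habitat-wide average g(t)/(T + t).
g'(t) = 250·3.8/(t + 3.8)². Setting 250·3.8/(t+3.8)² = 250t/[(t+3.8)(59.2+t)] gives 3.8(59.2+t) = t(t+3.8), so t² = 3.8×59.2 = 225.
t* = √225 = 15 min.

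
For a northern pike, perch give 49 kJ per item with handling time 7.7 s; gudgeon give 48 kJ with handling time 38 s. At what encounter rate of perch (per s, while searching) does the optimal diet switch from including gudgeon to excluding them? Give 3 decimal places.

0.032 per s

The zero-one rule: include gudgeon iff E₂/h₂ > λE₁/(1+λh₁). Equality gives the switch point.
λE₁h₂ = E₂ + λE₂h₁ ⇒ λ = E₂/(E₁h₂ − E₂h₁) = 48/(1862 − 369.6) = 0.03216 per s.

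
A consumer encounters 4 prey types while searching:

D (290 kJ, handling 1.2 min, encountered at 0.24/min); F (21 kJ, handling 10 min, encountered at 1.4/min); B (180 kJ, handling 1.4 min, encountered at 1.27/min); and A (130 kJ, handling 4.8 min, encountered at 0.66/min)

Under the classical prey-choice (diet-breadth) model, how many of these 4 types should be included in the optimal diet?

E/h in descending order: D 242, B 129, A 27.1, F 2.1 kJ/min. The optimal diet is the largest prefix of this list for which every included type satisfies E_i/h_i > R on the types above it.
Rate on top 1: 54.04. B: 129 > 54.04 → include.
Rate on top 2: 97.26. A: 27.1 < 97.26 → exclude; stop.
Optimal diet: D, B — 2 of 4 types.

2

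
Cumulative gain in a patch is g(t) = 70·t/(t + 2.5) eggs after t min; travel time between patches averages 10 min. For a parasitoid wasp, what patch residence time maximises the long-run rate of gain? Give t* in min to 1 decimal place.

5.0 min

Optimal t* satisfies g'(t*) = g(t*)/(T + t*).
g'(t) = 70·2.5/(t + 2.5)². Setting 70·2.5/(t+2.5)² = 70t/[(t+2.5)(10+t)] gives 2.5(10+t) = t(t+2.5), so t² = 2.5×10 = 25.
t* = √25 = 5 min.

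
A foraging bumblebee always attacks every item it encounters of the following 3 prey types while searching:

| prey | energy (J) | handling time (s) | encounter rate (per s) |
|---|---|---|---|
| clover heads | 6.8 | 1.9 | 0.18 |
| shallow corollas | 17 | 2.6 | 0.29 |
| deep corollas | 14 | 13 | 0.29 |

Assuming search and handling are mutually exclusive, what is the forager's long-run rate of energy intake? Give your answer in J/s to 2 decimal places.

R = Σλ_iE_i / (1 + Σλ_ih_i)
Numerator: 0.18×6.8 + 0.29×17 + 0.29×14 = 10.21
Denominator: 1 + 0.18×1.9 + 0.29×2.6 + 0.29×13 = 5.866
R = 10.21/5.866 = 1.741 J/s

1.74 J/s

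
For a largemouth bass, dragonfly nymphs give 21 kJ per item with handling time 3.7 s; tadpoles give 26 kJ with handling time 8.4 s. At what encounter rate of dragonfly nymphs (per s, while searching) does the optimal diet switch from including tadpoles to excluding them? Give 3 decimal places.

0.324 per s

The zero-one rule: include tadpoles iff E₂/h₂ > λE₁/(1+λh₁). Equality gives the switch point.
λE₁h₂ = E₂ + λE₂h₁ ⇒ λ = E₂/(E₁h₂ − E₂h₁) = 26/(176.4 − 96.2) = 0.3242 per s.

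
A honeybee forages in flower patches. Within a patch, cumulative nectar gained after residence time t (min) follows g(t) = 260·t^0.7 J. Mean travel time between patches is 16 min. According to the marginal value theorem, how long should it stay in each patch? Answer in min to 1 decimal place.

37.3 min

Optimal t* satisfies g'(t*) = g(t*)/(T + t*).
g'(t) = 0.7·260·t^-0.3. Setting 0.7·260·t^-0.3 = 260·t^0.7/(16+t) gives 0.7(16+t) = t, so 0.30·t = 0.7×16.
t* = 0.7×16/0.30 = 37.33 min.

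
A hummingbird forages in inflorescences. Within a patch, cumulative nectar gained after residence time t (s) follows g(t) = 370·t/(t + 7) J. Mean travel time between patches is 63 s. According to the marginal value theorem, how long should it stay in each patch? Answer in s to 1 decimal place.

21.0 s

Optimal t* satisfies g'(t*) = g(t*)/(T + t*).
g'(t) = 370·7/(t + 7)². Setting 370·7/(t+7)² = 370t/[(t+7)(63+t)] gives 7(63+t) = t(t+7), so t² = 7×63 = 441.
t* = √441 = 21 s.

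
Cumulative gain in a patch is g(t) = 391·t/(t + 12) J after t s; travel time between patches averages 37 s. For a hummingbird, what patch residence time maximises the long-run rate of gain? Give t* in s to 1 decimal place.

21.1 s

Optimal t* satisfies g'(t*) = g(t*)/(T + t*).
g'(t) = 391·12/(t + 12)². Setting 391·12/(t+12)² = 391t/[(t+12)(37+t)] gives 12(37+t) = t(t+12), so t² = 12×37 = 444.
t* = √444 = 21.07 s.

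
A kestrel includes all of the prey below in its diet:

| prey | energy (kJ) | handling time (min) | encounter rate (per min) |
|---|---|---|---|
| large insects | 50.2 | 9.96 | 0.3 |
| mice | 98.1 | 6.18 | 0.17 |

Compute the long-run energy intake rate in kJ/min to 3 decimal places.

6.299 kJ/min

R = (0.3×50.2 + 0.17×98.1) / (1 + 0.3×9.96 + 0.17×6.18) = 31.74/5.039 = 6.299 kJ/min.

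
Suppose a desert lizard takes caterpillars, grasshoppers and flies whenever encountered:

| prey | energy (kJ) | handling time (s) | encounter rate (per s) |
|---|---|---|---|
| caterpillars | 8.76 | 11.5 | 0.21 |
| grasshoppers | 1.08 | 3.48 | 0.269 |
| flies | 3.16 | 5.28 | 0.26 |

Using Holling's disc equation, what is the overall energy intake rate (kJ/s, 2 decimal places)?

R = Σλ_iE_i / (1 + Σλ_ih_i)
Numerator: 0.21×8.76 + 0.269×1.08 + 0.26×3.16 = 2.952
Denominator: 1 + 0.21×11.5 + 0.269×3.48 + 0.26×5.28 = 5.724
R = 2.952/5.724 = 0.5157 kJ/s

0.52 kJ/s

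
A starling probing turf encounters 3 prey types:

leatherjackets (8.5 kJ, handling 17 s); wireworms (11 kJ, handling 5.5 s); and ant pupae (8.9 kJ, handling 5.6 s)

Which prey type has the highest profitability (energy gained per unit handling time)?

In descending order of E/h:
wireworms: 11/5.5 = 2 kJ/s
ant pupae: 8.9/5.6 = 1.59 kJ/s
leatherjackets: 8.5/17 = 0.5 kJ/s

wireworms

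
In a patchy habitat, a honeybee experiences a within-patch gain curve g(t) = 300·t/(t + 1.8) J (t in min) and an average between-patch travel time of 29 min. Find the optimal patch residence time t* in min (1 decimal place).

7.2 min

Optimal t* satisfies g'(t*) = g(t*)/(T + t*).
g'(t) = 300·1.8/(t + 1.8)². Setting 300·1.8/(t+1.8)² = 300t/[(t+1.8)(29+t)] gives 1.8(29+t) = t(t+1.8), so t² = 1.8×29 = 52.2.
t* = √52.2 = 7.225 min.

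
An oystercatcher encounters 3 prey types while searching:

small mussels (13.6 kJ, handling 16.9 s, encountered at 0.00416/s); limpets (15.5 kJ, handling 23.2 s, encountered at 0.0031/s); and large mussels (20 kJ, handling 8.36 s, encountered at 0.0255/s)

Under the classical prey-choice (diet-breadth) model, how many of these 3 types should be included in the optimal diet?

E/h in descending order: large mussels 2.39, small mussels 0.805, limpets 0.668 kJ/s. The optimal diet is the largest prefix of this list for which every included type satisfies E_i/h_i > R on the types above it.
Rate on top 1: 0.4204. small mussels: 0.805 > 0.4204 → include.
Rate on top 2: 0.4414. limpets: 0.668 > 0.4414 → include.
Optimal diet: large mussels, small mussels, limpets — 3 of 3 types.

3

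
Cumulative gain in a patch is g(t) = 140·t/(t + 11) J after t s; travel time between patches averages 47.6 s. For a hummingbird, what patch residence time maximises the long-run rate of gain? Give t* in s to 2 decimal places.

Maximise g(t)/(T+t): set derivative to zero → g'(t)(T+t) = g(t).
g'(t) = 140·11/(t + 11)². Setting 140·11/(t+11)² = 140t/[(t+11)(47.6+t)] gives 11(47.6+t) = t(t+11), so t² = 11×47.6 = 523.6.
t* = √523.6 = 22.88 s.

22.88 s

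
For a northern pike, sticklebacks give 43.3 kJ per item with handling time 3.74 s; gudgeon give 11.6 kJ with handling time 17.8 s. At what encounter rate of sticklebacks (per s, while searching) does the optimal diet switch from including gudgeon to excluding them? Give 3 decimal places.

At the threshold, the rate on sticklebacks alone equals the profitability of gudgeon: λ·43.3/(1 + λ·3.74) = 11.6/17.8 = 0.6517.
Rearranging, λ(43.3 − 0.6517×3.74) = 0.6517, so λ = 0.6517/40.86 = 0.01595 per s.

0.016 per s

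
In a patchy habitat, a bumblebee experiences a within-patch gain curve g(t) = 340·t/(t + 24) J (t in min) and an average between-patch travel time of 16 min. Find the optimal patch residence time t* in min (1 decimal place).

19.6 min

Optimal t* satisfies g'(t*) = g(t*)/(T + t*).
g'(t) = 340·24/(t + 24)². Setting 340·24/(t+24)² = 340t/[(t+24)(16+t)] gives 24(16+t) = t(t+24), so t² = 24×16 = 384.
t* = √384 = 19.6 min.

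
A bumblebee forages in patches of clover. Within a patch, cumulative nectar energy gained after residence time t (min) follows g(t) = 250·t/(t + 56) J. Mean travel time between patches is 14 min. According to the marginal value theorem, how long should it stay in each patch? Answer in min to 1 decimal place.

28.0 min

Maximise g(t)/(T+t): set derivative to zero → g'(t)(T+t) = g(t).
g'(t) = 250·56/(t + 56)². Setting 250·56/(t+56)² = 250t/[(t+56)(14+t)] gives 56(14+t) = t(t+56), so t² = 56×14 = 784.
t* = √784 = 28 min.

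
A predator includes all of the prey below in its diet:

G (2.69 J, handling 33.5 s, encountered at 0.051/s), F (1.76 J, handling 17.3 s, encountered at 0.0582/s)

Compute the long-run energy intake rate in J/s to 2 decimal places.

R = Σλ_iE_i / (1 + Σλ_ih_i)
Numerator: 0.051×2.69 + 0.0582×1.76 = 0.2396
Denominator: 1 + 0.051×33.5 + 0.0582×17.3 = 3.715
R = 0.2396/3.715 = 0.06449 J/s

0.06 J/s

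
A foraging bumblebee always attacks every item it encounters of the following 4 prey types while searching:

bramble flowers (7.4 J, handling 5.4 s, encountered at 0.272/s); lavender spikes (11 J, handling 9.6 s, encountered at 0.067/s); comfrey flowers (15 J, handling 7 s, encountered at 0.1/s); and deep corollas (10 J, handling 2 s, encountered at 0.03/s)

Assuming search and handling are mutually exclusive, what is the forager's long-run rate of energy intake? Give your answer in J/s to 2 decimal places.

1.18 J/s

Energy encountered per unit search time: 0.272×7.4 + 0.067×11 + 0.1×15 + 0.03×10 = 4.55 J/s.
Handling time per unit search time: 0.272×5.4 + 0.067×9.6 + 0.1×7 + 0.03×2 = 2.872.
Rate = 4.55/(1 + 2.872) = 1.175 J/s.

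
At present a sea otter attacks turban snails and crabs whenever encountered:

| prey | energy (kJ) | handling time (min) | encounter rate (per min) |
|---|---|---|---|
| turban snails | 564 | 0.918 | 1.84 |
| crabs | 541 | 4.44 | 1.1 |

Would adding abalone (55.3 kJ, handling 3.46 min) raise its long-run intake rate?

No

Current rate: (1.84×564 + 1.1×541)/(1 + 1.84×0.918 + 1.1×4.44) = 215.6 kJ/min.
abalone: E/h = 55.3/3.46 = 15.98 kJ/min.
15.98 < 215.6, so adding abalone would lower the average — exclude it.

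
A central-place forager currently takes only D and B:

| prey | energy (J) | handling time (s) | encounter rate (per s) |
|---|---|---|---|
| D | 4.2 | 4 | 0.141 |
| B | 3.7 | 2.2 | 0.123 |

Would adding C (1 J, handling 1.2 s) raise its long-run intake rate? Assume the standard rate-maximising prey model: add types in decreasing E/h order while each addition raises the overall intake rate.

Current rate: (0.141×4.2 + 0.123×3.7)/(1 + 0.141×4 + 0.123×2.2) = 0.5709 J/s.
Profitability of C: 1/1.2 = 0.8333 J/s.
Since 0.8333 > R, including C increases the long-run rate.

Yes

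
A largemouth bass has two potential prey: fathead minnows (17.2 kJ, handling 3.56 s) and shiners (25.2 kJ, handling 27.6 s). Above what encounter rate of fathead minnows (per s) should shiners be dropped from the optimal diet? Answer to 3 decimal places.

The zero-one rule: include shiners iff E₂/h₂ > λE₁/(1+λh₁). Equality gives the switch point.
λE₁h₂ = E₂ + λE₂h₁ ⇒ λ = E₂/(E₁h₂ − E₂h₁) = 25.2/(474.7 − 89.71) = 0.06545 per s.

0.065 per s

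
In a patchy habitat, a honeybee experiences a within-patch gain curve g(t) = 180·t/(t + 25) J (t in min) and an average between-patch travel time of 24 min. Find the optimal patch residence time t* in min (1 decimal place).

24.5 min

Maximise g(t)/(T+t): set derivative to zero → g'(t)(T+t) = g(t).
g'(t) = 180·25/(t + 25)². Setting 180·25/(t+25)² = 180t/[(t+25)(24+t)] gives 25(24+t) = t(t+25), so t² = 25×24 = 600.
t* = √600 = 24.49 min.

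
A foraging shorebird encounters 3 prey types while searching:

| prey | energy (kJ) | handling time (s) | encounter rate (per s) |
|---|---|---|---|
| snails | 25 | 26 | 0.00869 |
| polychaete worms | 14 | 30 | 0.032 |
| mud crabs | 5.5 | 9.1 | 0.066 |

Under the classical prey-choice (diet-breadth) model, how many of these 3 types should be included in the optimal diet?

E/h in descending order: snails 0.962, mud crabs 0.604, polychaete worms 0.467 kJ/s. The optimal diet is the largest prefix of this list for which every included type satisfies E_i/h_i > R on the types above it.
Rate on top 1: 0.1772. mud crabs: 0.604 > 0.1772 → include.
Rate on top 2: 0.3177. polychaete worms: 0.467 > 0.3177 → include.
Optimal diet: snails, mud crabs, polychaete worms — 3 of 3 types.

3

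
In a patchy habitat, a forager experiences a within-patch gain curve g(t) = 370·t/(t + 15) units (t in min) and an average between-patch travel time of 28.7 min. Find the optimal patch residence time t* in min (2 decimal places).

Maximise g(t)/(T+t): set derivative to zero → g'(t)(T+t) = g(t).
g'(t) = 370·15/(t + 15)². Setting 370·15/(t+15)² = 370t/[(t+15)(28.7+t)] gives 15(28.7+t) = t(t+15), so t² = 15×28.7 = 430.5.
t* = √430.5 = 20.75 min.

20.75 min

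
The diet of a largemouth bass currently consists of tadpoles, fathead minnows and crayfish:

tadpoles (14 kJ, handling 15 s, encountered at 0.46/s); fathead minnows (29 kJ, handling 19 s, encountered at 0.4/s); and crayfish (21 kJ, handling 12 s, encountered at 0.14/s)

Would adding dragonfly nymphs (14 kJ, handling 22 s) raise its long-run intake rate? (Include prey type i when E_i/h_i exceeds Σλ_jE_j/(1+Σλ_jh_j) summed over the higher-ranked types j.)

No

On tadpoles, fathead minnows and crayfish alone, R = ΣλE/(1+Σλh) = 20.98/17.18 = 1.221 kJ/s.
dragonfly nymphs: E/h = 14/22 = 0.6364 kJ/s.
Since 0.6364 < R, time spent handling dragonfly nymphs is better spent searching.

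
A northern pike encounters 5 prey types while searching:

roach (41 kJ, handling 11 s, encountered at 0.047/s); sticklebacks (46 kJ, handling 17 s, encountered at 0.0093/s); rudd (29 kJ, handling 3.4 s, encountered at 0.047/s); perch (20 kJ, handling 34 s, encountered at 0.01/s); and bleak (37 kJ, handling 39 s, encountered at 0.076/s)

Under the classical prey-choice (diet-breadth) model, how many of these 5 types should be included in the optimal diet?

3

E/h in descending order: rudd 8.53, roach 3.73, sticklebacks 2.71, bleak 0.949, perch 0.588 kJ/s. The optimal diet is the largest prefix of this list for which every included type satisfies E_i/h_i > R on the types above it.
Rate on top 1: 1.175. roach: 3.73 > 1.175 → include.
Rate on top 2: 1.962. sticklebacks: 2.71 > 1.962 → include.
Rate on top 3: 2.026. bleak: 0.949 < 2.026 → exclude; stop.
Optimal diet: rudd, roach, sticklebacks — 3 of 5 types.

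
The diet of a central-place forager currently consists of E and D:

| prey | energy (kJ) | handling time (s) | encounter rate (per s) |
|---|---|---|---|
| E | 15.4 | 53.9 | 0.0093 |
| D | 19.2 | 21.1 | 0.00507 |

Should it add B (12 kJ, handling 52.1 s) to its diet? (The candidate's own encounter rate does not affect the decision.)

Yes

Current rate: (0.0093×15.4 + 0.00507×19.2)/(1 + 0.0093×53.9 + 0.00507×21.1) = 0.1496 kJ/s.
B: E/h = 12/52.1 = 0.2303 kJ/s.
Since 0.2303 > R, including B increases the long-run rate.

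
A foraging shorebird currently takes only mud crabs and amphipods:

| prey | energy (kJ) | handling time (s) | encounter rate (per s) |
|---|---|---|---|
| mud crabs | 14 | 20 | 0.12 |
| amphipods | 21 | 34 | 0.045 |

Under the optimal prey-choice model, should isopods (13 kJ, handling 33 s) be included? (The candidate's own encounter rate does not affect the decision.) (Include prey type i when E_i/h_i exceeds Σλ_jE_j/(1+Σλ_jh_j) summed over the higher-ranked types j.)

Intake rate on the current diet: R = (0.12×14 + 0.045×21) / (1 + 0.12×20 + 0.045×34) = 2.625/4.93 = 0.5325 kJ/s.
Profitability of isopods: 13/33 = 0.3939 kJ/s.
0.3939 < 0.5325, so adding isopods would lower the average — exclude it.

No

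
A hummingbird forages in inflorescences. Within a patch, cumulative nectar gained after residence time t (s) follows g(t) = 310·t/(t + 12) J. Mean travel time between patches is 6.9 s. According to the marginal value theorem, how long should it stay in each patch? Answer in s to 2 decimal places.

By the marginal value theorem, leave when the instantaneous gain rate g'(t) equals the habitat-wide average g(t)/(T + t).
g'(t) = 310·12/(t + 12)². Setting 310·12/(t+12)² = 310t/[(t+12)(6.9+t)] gives 12(6.9+t) = t(t+12), so t² = 12×6.9 = 82.8.
t* = √82.8 = 9.099 s.

9.10 s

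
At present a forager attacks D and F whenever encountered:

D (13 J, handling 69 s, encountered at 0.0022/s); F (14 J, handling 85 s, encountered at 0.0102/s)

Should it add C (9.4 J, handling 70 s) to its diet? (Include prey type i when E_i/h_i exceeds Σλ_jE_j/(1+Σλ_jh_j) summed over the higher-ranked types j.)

Intake rate on the current diet: R = (0.0022×13 + 0.0102×14) / (1 + 0.0022×69 + 0.0102×85) = 0.1714/2.019 = 0.0849 J/s.
Profitability of C: 9.4/70 = 0.1343 J/s.
0.1343 > 0.0849, so adding C raises the average — include it.

Yes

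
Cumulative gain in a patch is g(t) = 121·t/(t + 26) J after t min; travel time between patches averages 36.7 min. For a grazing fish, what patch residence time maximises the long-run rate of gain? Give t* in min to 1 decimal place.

30.9 min

Maximise g(t)/(T+t): set derivative to zero → g'(t)(T+t) = g(t).
g'(t) = 121·26/(t + 26)². Setting 121·26/(t+26)² = 121t/[(t+26)(36.7+t)] gives 26(36.7+t) = t(t+26), so t² = 26×36.7 = 954.2.
t* = √954.2 = 30.89 min.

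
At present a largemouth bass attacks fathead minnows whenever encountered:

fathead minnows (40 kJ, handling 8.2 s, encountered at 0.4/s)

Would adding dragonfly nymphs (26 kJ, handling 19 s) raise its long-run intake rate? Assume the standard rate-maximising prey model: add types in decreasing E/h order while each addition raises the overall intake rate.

No

Intake rate on the current diet: R = (0.4×40) / (1 + 0.4×8.2) = 16/4.28 = 3.738 kJ/s.
Profitability of dragonfly nymphs: 26/19 = 1.368 kJ/s.
Since 1.368 < R, time spent handling dragonfly nymphs is better spent searching.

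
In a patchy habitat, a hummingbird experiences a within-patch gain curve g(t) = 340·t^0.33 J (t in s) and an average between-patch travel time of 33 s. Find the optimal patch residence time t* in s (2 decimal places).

Maximise g(t)/(T+t): set derivative to zero → g'(t)(T+t) = g(t).
g'(t) = 0.33·340·t^-0.67. Setting 0.33·340·t^-0.67 = 340·t^0.33/(33+t) gives 0.33(33+t) = t, so 0.67·t = 0.33×33.
t* = 0.33×33/0.67 = 16.25 s.

16.25 s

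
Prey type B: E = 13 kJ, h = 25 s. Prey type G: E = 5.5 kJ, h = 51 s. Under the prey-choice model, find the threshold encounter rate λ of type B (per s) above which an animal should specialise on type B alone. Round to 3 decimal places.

0.010 per s

At the threshold, the rate on type B alone equals the profitability of type G: λ·13/(1 + λ·25) = 5.5/51 = 0.1078.
Rearranging, λ(13 − 0.1078×25) = 0.1078, so λ = 0.1078/10.3 = 0.01047 per s.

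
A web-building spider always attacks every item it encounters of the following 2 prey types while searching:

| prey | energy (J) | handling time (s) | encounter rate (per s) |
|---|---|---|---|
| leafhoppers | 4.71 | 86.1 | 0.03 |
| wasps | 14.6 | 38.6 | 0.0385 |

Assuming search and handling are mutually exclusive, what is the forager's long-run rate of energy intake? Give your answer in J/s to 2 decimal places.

Energy encountered per unit search time: 0.03×4.71 + 0.0385×14.6 = 0.7034 J/s.
Handling time per unit search time: 0.03×86.1 + 0.0385×38.6 = 4.069.
Rate = 0.7034/(1 + 4.069) = 0.1388 J/s.

0.14 J/s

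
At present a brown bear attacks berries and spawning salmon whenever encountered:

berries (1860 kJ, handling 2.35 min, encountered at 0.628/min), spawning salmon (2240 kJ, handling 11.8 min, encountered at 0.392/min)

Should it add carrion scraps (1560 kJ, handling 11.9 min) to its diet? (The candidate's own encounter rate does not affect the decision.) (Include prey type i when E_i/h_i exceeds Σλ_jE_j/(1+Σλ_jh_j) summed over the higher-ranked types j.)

No

On berries and spawning salmon alone, R = ΣλE/(1+Σλh) = 2046/7.101 = 288.1 kJ/min.
carrion scraps: E/h = 1560/11.9 = 131.1 kJ/min.
Since 131.1 < R, time spent handling carrion scraps is better spent searching.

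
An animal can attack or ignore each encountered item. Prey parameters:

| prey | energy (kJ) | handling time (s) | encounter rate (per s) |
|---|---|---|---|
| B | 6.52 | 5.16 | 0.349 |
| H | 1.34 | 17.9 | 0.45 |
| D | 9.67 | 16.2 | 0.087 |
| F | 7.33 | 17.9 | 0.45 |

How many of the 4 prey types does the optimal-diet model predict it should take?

1

E/h in descending order: B 1.26, D 0.597, F 0.409, H 0.0749 kJ/s. The optimal diet is the largest prefix of this list for which every included type satisfies E_i/h_i > R on the types above it.
Rate on top 1: 0.8124. D: 0.597 < 0.8124 → exclude; stop.
Optimal diet: B — 1 of 4 types.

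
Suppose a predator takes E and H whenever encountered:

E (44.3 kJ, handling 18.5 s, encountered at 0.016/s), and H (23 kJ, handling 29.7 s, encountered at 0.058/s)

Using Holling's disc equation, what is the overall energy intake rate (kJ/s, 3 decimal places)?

0.677 kJ/s

Energy encountered per unit search time: 0.016×44.3 + 0.058×23 = 2.043 kJ/s.
Handling time per unit search time: 0.016×18.5 + 0.058×29.7 = 2.019.
Rate = 2.043/(1 + 2.019) = 0.6767 kJ/s.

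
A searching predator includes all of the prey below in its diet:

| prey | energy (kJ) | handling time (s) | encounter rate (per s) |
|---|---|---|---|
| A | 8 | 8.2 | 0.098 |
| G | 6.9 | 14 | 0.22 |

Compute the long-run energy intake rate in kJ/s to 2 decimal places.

0.47 kJ/s

Energy encountered per unit search time: 0.098×8 + 0.22×6.9 = 2.302 kJ/s.
Handling time per unit search time: 0.098×8.2 + 0.22×14 = 3.884.
Rate = 2.302/(1 + 3.884) = 0.4714 kJ/s.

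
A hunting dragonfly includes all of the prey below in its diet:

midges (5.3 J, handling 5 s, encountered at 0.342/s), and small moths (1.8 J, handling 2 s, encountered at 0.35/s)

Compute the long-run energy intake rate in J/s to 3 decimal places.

R = Σλ_iE_i / (1 + Σλ_ih_i)
Numerator: 0.342×5.3 + 0.35×1.8 = 2.443
Denominator: 1 + 0.342×5 + 0.35×2 = 3.41
R = 2.443/3.41 = 0.7163 J/s

0.716 J/s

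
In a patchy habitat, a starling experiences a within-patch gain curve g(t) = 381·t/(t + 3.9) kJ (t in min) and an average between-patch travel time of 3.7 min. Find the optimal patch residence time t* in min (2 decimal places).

3.80 min

By the marginal value theorem, leave when the instantaneous gain rate g'(t) equals the habitat-wide average g(t)/(T + t).
g'(t) = 381·3.9/(t + 3.9)². Setting 381·3.9/(t+3.9)² = 381t/[(t+3.9)(3.7+t)] gives 3.9(3.7+t) = t(t+3.9), so t² = 3.9×3.7 = 14.43.
t* = √14.43 = 3.799 min.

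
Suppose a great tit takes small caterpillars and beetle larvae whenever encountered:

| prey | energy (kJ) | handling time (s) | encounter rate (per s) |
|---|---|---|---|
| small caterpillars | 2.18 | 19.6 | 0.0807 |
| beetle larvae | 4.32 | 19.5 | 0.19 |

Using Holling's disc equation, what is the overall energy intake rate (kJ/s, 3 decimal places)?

0.159 kJ/s

Energy encountered per unit search time: 0.0807×2.18 + 0.19×4.32 = 0.9967 kJ/s.
Handling time per unit search time: 0.0807×19.6 + 0.19×19.5 = 5.287.
Rate = 0.9967/(1 + 5.287) = 0.1585 kJ/s.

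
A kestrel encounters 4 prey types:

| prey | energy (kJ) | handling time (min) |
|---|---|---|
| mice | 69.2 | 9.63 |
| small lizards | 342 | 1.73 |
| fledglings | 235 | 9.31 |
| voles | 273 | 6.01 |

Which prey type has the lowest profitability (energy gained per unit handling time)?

mice

Profitability E/h (kJ/min): mice = 69.2/9.63 = 7.19, small lizards = 342/1.73 = 198, fledglings = 235/9.31 = 25.2, voles = 273/6.01 = 45.4.
Ranked: small lizards > voles > fledglings > mice.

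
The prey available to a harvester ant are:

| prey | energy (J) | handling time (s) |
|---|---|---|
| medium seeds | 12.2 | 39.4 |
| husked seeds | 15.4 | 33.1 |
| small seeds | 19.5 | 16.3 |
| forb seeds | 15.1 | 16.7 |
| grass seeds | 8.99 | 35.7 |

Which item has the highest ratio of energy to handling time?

Profitability E/h (J/s): medium seeds = 12.2/39.4 = 0.31, husked seeds = 15.4/33.1 = 0.465, small seeds = 19.5/16.3 = 1.2, forb seeds = 15.1/16.7 = 0.904, grass seeds = 8.99/35.7 = 0.252.
Ranked: small seeds > forb seeds > husked seeds > medium seeds > grass seeds.

small seeds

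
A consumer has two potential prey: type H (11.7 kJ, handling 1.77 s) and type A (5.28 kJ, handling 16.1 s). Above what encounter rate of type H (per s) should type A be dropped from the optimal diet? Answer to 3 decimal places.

At the threshold, the rate on type H alone equals the profitability of type A: λ·11.7/(1 + λ·1.77) = 5.28/16.1 = 0.328.
Rearranging, λ(11.7 − 0.328×1.77) = 0.328, so λ = 0.328/11.12 = 0.02949 per s.

0.029 per s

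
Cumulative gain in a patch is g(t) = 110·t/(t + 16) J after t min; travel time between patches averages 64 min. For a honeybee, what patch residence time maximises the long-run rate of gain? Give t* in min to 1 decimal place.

32.0 min

Optimal t* satisfies g'(t*) = g(t*)/(T + t*).
g'(t) = 110·16/(t + 16)². Setting 110·16/(t+16)² = 110t/[(t+16)(64+t)] gives 16(64+t) = t(t+16), so t² = 16×64 = 1024.
t* = √1024 = 32 min.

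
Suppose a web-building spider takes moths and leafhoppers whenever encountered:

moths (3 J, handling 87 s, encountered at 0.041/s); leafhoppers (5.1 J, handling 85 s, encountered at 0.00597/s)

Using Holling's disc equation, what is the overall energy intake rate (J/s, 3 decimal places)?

R = Σλ_iE_i / (1 + Σλ_ih_i)
Numerator: 0.041×3 + 0.00597×5.1 = 0.1534
Denominator: 1 + 0.041×87 + 0.00597×85 = 5.074
R = 0.1534/5.074 = 0.03024 J/s

0.030 J/s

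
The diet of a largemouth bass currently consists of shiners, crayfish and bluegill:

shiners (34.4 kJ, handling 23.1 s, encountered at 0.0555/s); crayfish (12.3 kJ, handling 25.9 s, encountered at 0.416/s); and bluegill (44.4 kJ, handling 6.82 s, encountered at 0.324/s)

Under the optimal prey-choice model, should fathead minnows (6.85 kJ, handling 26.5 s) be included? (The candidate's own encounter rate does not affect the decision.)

No

On shiners, crayfish and bluegill alone, R = ΣλE/(1+Σλh) = 21.41/15.27 = 1.403 kJ/s.
Profitability of fathead minnows: 6.85/26.5 = 0.2585 kJ/s.
Since 0.2585 < R, time spent handling fathead minnows is better spent searching.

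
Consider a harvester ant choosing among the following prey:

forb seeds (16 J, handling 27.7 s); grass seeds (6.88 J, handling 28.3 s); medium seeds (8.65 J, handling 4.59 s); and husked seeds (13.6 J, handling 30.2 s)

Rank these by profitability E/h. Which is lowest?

Profitability E/h (J/s): forb seeds = 16/27.7 = 0.578, grass seeds = 6.88/28.3 = 0.243, medium seeds = 8.65/4.59 = 1.88, husked seeds = 13.6/30.2 = 0.45.
Ranked: medium seeds > forb seeds > husked seeds > grass seeds.

grass seeds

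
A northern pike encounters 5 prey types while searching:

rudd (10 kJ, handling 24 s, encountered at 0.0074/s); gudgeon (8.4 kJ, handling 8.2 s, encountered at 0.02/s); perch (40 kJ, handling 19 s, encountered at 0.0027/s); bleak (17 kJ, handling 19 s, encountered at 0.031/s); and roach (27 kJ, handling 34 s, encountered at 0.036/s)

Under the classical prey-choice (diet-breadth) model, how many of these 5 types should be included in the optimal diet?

Rank by E/h (kJ/s): perch 2.11, gudgeon 1.02, bleak 0.895, roach 0.794, rudd 0.417. Include each in turn until the next type's E/h falls below the running intake rate.
Rate on top 1: 0.1027. gudgeon: 1.02 > 0.1027 → include.
Rate on top 2: 0.2271. bleak: 0.895 > 0.2271 → include.
Rate on top 3: 0.445. roach: 0.794 > 0.445 → include.
Rate on top 4: 0.5861. rudd: 0.417 < 0.5861 → exclude; stop.
Optimal diet: perch, gudgeon, bleak, roach — 4 of 5 types.

4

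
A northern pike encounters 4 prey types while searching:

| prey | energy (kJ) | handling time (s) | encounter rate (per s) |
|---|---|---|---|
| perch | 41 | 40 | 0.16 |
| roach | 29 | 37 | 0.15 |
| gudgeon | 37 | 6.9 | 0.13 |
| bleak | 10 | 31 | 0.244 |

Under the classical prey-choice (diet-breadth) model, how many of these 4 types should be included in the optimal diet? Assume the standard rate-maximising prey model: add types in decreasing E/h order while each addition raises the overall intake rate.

1

Profitabilities (E/h, kJ/s): gudgeon 5.36, perch 1.02, roach 0.784, bleak 0.323. Add prey in this order while the next type's profitability exceeds the intake rate on those already taken.
Rate on top 1: 2.536. perch: 1.02 < 2.536 → exclude; stop.
Optimal diet: gudgeon — 1 of 4 types.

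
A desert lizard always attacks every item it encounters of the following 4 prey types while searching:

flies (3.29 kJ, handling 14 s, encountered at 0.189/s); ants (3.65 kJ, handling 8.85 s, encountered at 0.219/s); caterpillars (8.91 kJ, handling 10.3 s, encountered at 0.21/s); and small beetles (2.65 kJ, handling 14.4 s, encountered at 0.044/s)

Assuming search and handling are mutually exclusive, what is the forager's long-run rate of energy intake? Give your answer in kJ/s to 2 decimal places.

0.41 kJ/s

R = Σλ_iE_i / (1 + Σλ_ih_i)
Numerator: 0.189×3.29 + 0.219×3.65 + 0.21×8.91 + 0.044×2.65 = 3.409
Denominator: 1 + 0.189×14 + 0.219×8.85 + 0.21×10.3 + 0.044×14.4 = 8.381
R = 3.409/8.381 = 0.4067 kJ/s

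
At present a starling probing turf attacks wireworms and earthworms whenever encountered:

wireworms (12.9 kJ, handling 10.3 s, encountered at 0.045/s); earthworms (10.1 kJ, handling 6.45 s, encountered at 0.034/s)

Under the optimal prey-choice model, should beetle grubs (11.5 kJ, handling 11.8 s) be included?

Yes

On wireworms and earthworms alone, R = ΣλE/(1+Σλh) = 0.9239/1.683 = 0.549 kJ/s.
beetle grubs: E/h = 11.5/11.8 = 0.9746 kJ/s.
Since 0.9746 > R, including beetle grubs increases the long-run rate.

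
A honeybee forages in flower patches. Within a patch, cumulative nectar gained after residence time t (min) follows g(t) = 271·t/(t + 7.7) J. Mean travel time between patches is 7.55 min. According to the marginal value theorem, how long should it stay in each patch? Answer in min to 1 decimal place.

Optimal t* satisfies g'(t*) = g(t*)/(T + t*).
g'(t) = 271·7.7/(t + 7.7)². Setting 271·7.7/(t+7.7)² = 271t/[(t+7.7)(7.55+t)] gives 7.7(7.55+t) = t(t+7.7), so t² = 7.7×7.55 = 58.13.
t* = √58.13 = 7.625 min.

7.6 min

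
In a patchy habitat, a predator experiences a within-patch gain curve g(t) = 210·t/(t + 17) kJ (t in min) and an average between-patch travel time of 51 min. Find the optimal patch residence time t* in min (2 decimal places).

Optimal t* satisfies g'(t*) = g(t*)/(T + t*).
g'(t) = 210·17/(t + 17)². Setting 210·17/(t+17)² = 210t/[(t+17)(51+t)] gives 17(51+t) = t(t+17), so t² = 17×51 = 867.
t* = √867 = 29.44 min.

29.44 min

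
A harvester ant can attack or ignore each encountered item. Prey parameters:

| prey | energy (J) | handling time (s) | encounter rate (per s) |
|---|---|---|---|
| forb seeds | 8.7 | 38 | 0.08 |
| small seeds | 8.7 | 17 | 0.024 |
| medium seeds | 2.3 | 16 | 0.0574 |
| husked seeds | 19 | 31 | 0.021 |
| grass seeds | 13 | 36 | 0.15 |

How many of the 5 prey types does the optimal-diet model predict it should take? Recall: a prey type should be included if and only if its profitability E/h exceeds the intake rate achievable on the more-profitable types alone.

E/h in descending order: husked seeds 0.613, small seeds 0.512, grass seeds 0.361, forb seeds 0.229, medium seeds 0.144 J/s. The optimal diet is the largest prefix of this list for which every included type satisfies E_i/h_i > R on the types above it.
Rate on top 1: 0.2417. small seeds: 0.512 > 0.2417 → include.
Rate on top 2: 0.2952. grass seeds: 0.361 > 0.2952 → include.
Rate on top 3: 0.3429. forb seeds: 0.229 < 0.3429 → exclude; stop.
Optimal diet: husked seeds, small seeds, grass seeds — 3 of 5 types.

3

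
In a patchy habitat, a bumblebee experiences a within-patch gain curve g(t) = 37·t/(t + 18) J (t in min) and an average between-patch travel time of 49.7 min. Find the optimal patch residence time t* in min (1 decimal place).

Optimal t* satisfies g'(t*) = g(t*)/(T + t*).
g'(t) = 37·18/(t + 18)². Setting 37·18/(t+18)² = 37t/[(t+18)(49.7+t)] gives 18(49.7+t) = t(t+18), so t² = 18×49.7 = 894.6.
t* = √894.6 = 29.91 min.

29.9 min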